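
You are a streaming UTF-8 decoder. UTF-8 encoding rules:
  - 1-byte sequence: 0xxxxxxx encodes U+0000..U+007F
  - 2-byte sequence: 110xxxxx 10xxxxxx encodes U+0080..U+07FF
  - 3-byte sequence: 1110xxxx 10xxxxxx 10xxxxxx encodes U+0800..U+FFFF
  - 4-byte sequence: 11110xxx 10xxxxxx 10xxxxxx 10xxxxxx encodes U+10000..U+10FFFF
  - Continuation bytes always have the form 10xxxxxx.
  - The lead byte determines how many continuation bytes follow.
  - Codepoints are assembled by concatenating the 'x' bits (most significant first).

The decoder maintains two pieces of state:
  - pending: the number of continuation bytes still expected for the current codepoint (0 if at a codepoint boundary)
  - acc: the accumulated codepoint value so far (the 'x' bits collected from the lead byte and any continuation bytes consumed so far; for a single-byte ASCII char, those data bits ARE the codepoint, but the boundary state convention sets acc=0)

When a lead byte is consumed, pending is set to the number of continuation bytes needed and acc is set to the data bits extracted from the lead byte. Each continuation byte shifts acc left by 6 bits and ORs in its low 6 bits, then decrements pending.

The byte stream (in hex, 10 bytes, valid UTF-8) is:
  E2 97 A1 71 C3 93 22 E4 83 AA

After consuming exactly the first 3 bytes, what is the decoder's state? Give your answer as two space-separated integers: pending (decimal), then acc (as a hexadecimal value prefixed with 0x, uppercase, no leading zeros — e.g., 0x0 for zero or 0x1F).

Answer: 0 0x25E1

Derivation:
Byte[0]=E2: 3-byte lead. pending=2, acc=0x2
Byte[1]=97: continuation. acc=(acc<<6)|0x17=0x97, pending=1
Byte[2]=A1: continuation. acc=(acc<<6)|0x21=0x25E1, pending=0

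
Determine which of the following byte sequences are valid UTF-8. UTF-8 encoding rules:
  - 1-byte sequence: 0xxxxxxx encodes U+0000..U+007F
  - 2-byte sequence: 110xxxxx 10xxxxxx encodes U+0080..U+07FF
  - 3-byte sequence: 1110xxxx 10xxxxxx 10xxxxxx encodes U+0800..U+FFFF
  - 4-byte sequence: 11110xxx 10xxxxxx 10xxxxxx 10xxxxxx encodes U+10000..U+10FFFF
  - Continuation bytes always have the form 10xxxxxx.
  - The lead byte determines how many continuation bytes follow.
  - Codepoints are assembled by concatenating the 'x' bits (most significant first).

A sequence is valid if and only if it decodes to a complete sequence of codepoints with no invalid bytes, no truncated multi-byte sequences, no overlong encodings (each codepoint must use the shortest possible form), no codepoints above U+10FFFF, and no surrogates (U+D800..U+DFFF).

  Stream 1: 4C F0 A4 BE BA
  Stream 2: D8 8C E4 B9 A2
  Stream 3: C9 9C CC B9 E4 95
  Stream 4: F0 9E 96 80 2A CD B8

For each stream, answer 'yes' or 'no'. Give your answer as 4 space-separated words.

Stream 1: decodes cleanly. VALID
Stream 2: decodes cleanly. VALID
Stream 3: error at byte offset 6. INVALID
Stream 4: decodes cleanly. VALID

Answer: yes yes no yes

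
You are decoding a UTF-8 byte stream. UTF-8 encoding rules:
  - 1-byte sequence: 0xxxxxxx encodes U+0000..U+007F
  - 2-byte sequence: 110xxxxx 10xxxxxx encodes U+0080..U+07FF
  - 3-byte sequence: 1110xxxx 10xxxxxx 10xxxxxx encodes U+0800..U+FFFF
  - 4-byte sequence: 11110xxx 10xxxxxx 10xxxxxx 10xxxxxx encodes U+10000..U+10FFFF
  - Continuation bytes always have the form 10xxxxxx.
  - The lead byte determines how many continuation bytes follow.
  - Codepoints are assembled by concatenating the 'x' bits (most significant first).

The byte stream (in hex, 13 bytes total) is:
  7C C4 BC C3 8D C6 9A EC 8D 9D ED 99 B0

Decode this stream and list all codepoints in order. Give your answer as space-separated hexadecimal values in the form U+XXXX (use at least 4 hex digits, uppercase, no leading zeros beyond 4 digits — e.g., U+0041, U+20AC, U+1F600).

Answer: U+007C U+013C U+00CD U+019A U+C35D U+D670

Derivation:
Byte[0]=7C: 1-byte ASCII. cp=U+007C
Byte[1]=C4: 2-byte lead, need 1 cont bytes. acc=0x4
Byte[2]=BC: continuation. acc=(acc<<6)|0x3C=0x13C
Completed: cp=U+013C (starts at byte 1)
Byte[3]=C3: 2-byte lead, need 1 cont bytes. acc=0x3
Byte[4]=8D: continuation. acc=(acc<<6)|0x0D=0xCD
Completed: cp=U+00CD (starts at byte 3)
Byte[5]=C6: 2-byte lead, need 1 cont bytes. acc=0x6
Byte[6]=9A: continuation. acc=(acc<<6)|0x1A=0x19A
Completed: cp=U+019A (starts at byte 5)
Byte[7]=EC: 3-byte lead, need 2 cont bytes. acc=0xC
Byte[8]=8D: continuation. acc=(acc<<6)|0x0D=0x30D
Byte[9]=9D: continuation. acc=(acc<<6)|0x1D=0xC35D
Completed: cp=U+C35D (starts at byte 7)
Byte[10]=ED: 3-byte lead, need 2 cont bytes. acc=0xD
Byte[11]=99: continuation. acc=(acc<<6)|0x19=0x359
Byte[12]=B0: continuation. acc=(acc<<6)|0x30=0xD670
Completed: cp=U+D670 (starts at byte 10)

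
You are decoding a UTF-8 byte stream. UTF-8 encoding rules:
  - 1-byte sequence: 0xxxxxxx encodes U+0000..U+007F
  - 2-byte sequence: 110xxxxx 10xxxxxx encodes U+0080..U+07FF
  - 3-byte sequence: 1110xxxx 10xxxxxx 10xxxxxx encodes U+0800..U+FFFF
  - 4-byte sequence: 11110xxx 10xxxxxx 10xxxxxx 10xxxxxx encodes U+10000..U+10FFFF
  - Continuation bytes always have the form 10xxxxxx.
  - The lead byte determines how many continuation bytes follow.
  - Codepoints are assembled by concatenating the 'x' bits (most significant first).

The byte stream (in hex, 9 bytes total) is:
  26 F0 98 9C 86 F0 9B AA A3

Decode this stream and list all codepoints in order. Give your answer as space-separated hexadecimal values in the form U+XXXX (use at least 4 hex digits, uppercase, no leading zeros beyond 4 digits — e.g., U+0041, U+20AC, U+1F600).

Byte[0]=26: 1-byte ASCII. cp=U+0026
Byte[1]=F0: 4-byte lead, need 3 cont bytes. acc=0x0
Byte[2]=98: continuation. acc=(acc<<6)|0x18=0x18
Byte[3]=9C: continuation. acc=(acc<<6)|0x1C=0x61C
Byte[4]=86: continuation. acc=(acc<<6)|0x06=0x18706
Completed: cp=U+18706 (starts at byte 1)
Byte[5]=F0: 4-byte lead, need 3 cont bytes. acc=0x0
Byte[6]=9B: continuation. acc=(acc<<6)|0x1B=0x1B
Byte[7]=AA: continuation. acc=(acc<<6)|0x2A=0x6EA
Byte[8]=A3: continuation. acc=(acc<<6)|0x23=0x1BAA3
Completed: cp=U+1BAA3 (starts at byte 5)

Answer: U+0026 U+18706 U+1BAA3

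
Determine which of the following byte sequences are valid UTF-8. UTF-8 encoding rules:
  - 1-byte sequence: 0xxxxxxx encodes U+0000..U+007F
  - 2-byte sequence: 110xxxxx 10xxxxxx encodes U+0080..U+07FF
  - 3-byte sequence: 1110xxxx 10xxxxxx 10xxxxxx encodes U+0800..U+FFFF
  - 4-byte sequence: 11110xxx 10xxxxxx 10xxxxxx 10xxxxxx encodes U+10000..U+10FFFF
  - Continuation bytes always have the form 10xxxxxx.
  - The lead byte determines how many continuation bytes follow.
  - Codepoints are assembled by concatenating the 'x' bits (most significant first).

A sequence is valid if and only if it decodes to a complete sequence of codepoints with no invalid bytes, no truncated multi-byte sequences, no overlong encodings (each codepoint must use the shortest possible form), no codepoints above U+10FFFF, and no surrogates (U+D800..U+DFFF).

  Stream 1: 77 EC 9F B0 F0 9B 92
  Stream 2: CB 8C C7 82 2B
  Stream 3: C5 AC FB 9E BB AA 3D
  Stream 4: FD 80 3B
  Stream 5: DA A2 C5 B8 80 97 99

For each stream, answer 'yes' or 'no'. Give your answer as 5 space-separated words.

Stream 1: error at byte offset 7. INVALID
Stream 2: decodes cleanly. VALID
Stream 3: error at byte offset 2. INVALID
Stream 4: error at byte offset 0. INVALID
Stream 5: error at byte offset 4. INVALID

Answer: no yes no no no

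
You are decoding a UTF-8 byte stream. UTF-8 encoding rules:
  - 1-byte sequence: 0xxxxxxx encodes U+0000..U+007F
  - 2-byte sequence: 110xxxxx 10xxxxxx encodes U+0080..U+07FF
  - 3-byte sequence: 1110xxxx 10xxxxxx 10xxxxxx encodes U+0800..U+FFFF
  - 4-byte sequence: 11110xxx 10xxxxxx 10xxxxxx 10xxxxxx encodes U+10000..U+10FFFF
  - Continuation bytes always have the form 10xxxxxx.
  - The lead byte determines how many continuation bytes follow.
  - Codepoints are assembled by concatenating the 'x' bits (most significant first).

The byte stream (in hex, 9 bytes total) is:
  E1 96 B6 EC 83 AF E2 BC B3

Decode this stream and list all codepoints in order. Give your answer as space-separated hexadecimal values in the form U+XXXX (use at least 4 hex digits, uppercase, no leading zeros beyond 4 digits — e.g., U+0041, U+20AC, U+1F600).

Byte[0]=E1: 3-byte lead, need 2 cont bytes. acc=0x1
Byte[1]=96: continuation. acc=(acc<<6)|0x16=0x56
Byte[2]=B6: continuation. acc=(acc<<6)|0x36=0x15B6
Completed: cp=U+15B6 (starts at byte 0)
Byte[3]=EC: 3-byte lead, need 2 cont bytes. acc=0xC
Byte[4]=83: continuation. acc=(acc<<6)|0x03=0x303
Byte[5]=AF: continuation. acc=(acc<<6)|0x2F=0xC0EF
Completed: cp=U+C0EF (starts at byte 3)
Byte[6]=E2: 3-byte lead, need 2 cont bytes. acc=0x2
Byte[7]=BC: continuation. acc=(acc<<6)|0x3C=0xBC
Byte[8]=B3: continuation. acc=(acc<<6)|0x33=0x2F33
Completed: cp=U+2F33 (starts at byte 6)

Answer: U+15B6 U+C0EF U+2F33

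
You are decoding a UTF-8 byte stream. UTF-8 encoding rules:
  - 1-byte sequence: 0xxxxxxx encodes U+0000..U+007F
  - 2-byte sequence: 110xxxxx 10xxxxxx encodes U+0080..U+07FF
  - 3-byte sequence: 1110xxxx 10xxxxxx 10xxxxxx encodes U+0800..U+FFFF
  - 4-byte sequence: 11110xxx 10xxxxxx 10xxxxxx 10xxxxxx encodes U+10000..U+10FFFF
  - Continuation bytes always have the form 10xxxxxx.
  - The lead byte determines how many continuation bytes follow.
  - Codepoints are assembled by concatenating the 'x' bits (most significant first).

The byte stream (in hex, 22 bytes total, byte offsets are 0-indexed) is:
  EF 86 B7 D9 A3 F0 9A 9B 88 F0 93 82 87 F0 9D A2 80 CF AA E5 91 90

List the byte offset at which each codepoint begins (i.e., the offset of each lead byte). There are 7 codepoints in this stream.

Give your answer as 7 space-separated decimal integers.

Byte[0]=EF: 3-byte lead, need 2 cont bytes. acc=0xF
Byte[1]=86: continuation. acc=(acc<<6)|0x06=0x3C6
Byte[2]=B7: continuation. acc=(acc<<6)|0x37=0xF1B7
Completed: cp=U+F1B7 (starts at byte 0)
Byte[3]=D9: 2-byte lead, need 1 cont bytes. acc=0x19
Byte[4]=A3: continuation. acc=(acc<<6)|0x23=0x663
Completed: cp=U+0663 (starts at byte 3)
Byte[5]=F0: 4-byte lead, need 3 cont bytes. acc=0x0
Byte[6]=9A: continuation. acc=(acc<<6)|0x1A=0x1A
Byte[7]=9B: continuation. acc=(acc<<6)|0x1B=0x69B
Byte[8]=88: continuation. acc=(acc<<6)|0x08=0x1A6C8
Completed: cp=U+1A6C8 (starts at byte 5)
Byte[9]=F0: 4-byte lead, need 3 cont bytes. acc=0x0
Byte[10]=93: continuation. acc=(acc<<6)|0x13=0x13
Byte[11]=82: continuation. acc=(acc<<6)|0x02=0x4C2
Byte[12]=87: continuation. acc=(acc<<6)|0x07=0x13087
Completed: cp=U+13087 (starts at byte 9)
Byte[13]=F0: 4-byte lead, need 3 cont bytes. acc=0x0
Byte[14]=9D: continuation. acc=(acc<<6)|0x1D=0x1D
Byte[15]=A2: continuation. acc=(acc<<6)|0x22=0x762
Byte[16]=80: continuation. acc=(acc<<6)|0x00=0x1D880
Completed: cp=U+1D880 (starts at byte 13)
Byte[17]=CF: 2-byte lead, need 1 cont bytes. acc=0xF
Byte[18]=AA: continuation. acc=(acc<<6)|0x2A=0x3EA
Completed: cp=U+03EA (starts at byte 17)
Byte[19]=E5: 3-byte lead, need 2 cont bytes. acc=0x5
Byte[20]=91: continuation. acc=(acc<<6)|0x11=0x151
Byte[21]=90: continuation. acc=(acc<<6)|0x10=0x5450
Completed: cp=U+5450 (starts at byte 19)

Answer: 0 3 5 9 13 17 19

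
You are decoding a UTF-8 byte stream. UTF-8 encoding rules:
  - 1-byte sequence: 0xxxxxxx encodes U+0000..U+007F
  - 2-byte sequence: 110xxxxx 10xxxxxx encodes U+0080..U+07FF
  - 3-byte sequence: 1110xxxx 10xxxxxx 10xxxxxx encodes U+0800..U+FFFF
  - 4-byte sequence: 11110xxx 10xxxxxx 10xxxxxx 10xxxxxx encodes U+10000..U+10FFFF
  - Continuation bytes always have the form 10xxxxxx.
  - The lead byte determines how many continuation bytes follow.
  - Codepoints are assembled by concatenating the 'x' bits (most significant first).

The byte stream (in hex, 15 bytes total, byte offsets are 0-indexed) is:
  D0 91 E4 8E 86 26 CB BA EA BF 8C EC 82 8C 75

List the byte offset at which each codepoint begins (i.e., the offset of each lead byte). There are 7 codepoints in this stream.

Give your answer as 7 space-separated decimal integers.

Answer: 0 2 5 6 8 11 14

Derivation:
Byte[0]=D0: 2-byte lead, need 1 cont bytes. acc=0x10
Byte[1]=91: continuation. acc=(acc<<6)|0x11=0x411
Completed: cp=U+0411 (starts at byte 0)
Byte[2]=E4: 3-byte lead, need 2 cont bytes. acc=0x4
Byte[3]=8E: continuation. acc=(acc<<6)|0x0E=0x10E
Byte[4]=86: continuation. acc=(acc<<6)|0x06=0x4386
Completed: cp=U+4386 (starts at byte 2)
Byte[5]=26: 1-byte ASCII. cp=U+0026
Byte[6]=CB: 2-byte lead, need 1 cont bytes. acc=0xB
Byte[7]=BA: continuation. acc=(acc<<6)|0x3A=0x2FA
Completed: cp=U+02FA (starts at byte 6)
Byte[8]=EA: 3-byte lead, need 2 cont bytes. acc=0xA
Byte[9]=BF: continuation. acc=(acc<<6)|0x3F=0x2BF
Byte[10]=8C: continuation. acc=(acc<<6)|0x0C=0xAFCC
Completed: cp=U+AFCC (starts at byte 8)
Byte[11]=EC: 3-byte lead, need 2 cont bytes. acc=0xC
Byte[12]=82: continuation. acc=(acc<<6)|0x02=0x302
Byte[13]=8C: continuation. acc=(acc<<6)|0x0C=0xC08C
Completed: cp=U+C08C (starts at byte 11)
Byte[14]=75: 1-byte ASCII. cp=U+0075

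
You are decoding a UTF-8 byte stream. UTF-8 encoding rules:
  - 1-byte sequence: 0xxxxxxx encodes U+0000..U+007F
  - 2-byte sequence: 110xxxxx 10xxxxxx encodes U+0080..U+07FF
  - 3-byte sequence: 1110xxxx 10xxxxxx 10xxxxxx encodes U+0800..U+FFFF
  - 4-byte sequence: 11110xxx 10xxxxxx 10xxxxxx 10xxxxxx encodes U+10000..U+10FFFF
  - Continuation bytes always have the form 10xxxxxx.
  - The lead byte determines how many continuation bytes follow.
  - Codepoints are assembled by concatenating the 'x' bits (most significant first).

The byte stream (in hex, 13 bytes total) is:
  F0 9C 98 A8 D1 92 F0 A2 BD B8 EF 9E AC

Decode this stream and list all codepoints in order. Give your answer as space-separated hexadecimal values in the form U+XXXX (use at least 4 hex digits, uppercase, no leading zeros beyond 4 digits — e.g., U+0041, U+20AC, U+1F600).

Answer: U+1C628 U+0452 U+22F78 U+F7AC

Derivation:
Byte[0]=F0: 4-byte lead, need 3 cont bytes. acc=0x0
Byte[1]=9C: continuation. acc=(acc<<6)|0x1C=0x1C
Byte[2]=98: continuation. acc=(acc<<6)|0x18=0x718
Byte[3]=A8: continuation. acc=(acc<<6)|0x28=0x1C628
Completed: cp=U+1C628 (starts at byte 0)
Byte[4]=D1: 2-byte lead, need 1 cont bytes. acc=0x11
Byte[5]=92: continuation. acc=(acc<<6)|0x12=0x452
Completed: cp=U+0452 (starts at byte 4)
Byte[6]=F0: 4-byte lead, need 3 cont bytes. acc=0x0
Byte[7]=A2: continuation. acc=(acc<<6)|0x22=0x22
Byte[8]=BD: continuation. acc=(acc<<6)|0x3D=0x8BD
Byte[9]=B8: continuation. acc=(acc<<6)|0x38=0x22F78
Completed: cp=U+22F78 (starts at byte 6)
Byte[10]=EF: 3-byte lead, need 2 cont bytes. acc=0xF
Byte[11]=9E: continuation. acc=(acc<<6)|0x1E=0x3DE
Byte[12]=AC: continuation. acc=(acc<<6)|0x2C=0xF7AC
Completed: cp=U+F7AC (starts at byte 10)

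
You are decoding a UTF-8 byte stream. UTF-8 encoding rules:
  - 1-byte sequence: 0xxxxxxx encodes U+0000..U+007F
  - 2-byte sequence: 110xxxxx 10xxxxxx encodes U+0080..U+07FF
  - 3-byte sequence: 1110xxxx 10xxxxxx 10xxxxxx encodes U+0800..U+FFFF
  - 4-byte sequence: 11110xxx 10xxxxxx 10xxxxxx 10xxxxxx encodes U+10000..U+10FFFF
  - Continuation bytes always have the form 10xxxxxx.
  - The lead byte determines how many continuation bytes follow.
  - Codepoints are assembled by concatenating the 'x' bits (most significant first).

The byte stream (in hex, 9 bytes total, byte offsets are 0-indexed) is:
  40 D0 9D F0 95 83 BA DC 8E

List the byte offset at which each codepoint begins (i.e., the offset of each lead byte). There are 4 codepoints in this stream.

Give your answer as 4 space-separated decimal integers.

Answer: 0 1 3 7

Derivation:
Byte[0]=40: 1-byte ASCII. cp=U+0040
Byte[1]=D0: 2-byte lead, need 1 cont bytes. acc=0x10
Byte[2]=9D: continuation. acc=(acc<<6)|0x1D=0x41D
Completed: cp=U+041D (starts at byte 1)
Byte[3]=F0: 4-byte lead, need 3 cont bytes. acc=0x0
Byte[4]=95: continuation. acc=(acc<<6)|0x15=0x15
Byte[5]=83: continuation. acc=(acc<<6)|0x03=0x543
Byte[6]=BA: continuation. acc=(acc<<6)|0x3A=0x150FA
Completed: cp=U+150FA (starts at byte 3)
Byte[7]=DC: 2-byte lead, need 1 cont bytes. acc=0x1C
Byte[8]=8E: continuation. acc=(acc<<6)|0x0E=0x70E
Completed: cp=U+070E (starts at byte 7)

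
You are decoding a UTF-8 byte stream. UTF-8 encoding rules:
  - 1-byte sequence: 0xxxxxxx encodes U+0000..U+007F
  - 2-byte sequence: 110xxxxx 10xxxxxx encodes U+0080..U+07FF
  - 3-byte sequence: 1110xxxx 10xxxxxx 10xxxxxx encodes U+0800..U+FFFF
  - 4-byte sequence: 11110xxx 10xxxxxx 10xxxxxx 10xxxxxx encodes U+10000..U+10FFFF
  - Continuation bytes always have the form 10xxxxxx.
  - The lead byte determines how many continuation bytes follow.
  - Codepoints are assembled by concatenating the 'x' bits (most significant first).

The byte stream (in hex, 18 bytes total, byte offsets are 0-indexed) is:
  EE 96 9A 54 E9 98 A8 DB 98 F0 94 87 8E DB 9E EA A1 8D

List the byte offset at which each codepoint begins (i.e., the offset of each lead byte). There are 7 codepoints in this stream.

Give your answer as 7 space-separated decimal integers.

Answer: 0 3 4 7 9 13 15

Derivation:
Byte[0]=EE: 3-byte lead, need 2 cont bytes. acc=0xE
Byte[1]=96: continuation. acc=(acc<<6)|0x16=0x396
Byte[2]=9A: continuation. acc=(acc<<6)|0x1A=0xE59A
Completed: cp=U+E59A (starts at byte 0)
Byte[3]=54: 1-byte ASCII. cp=U+0054
Byte[4]=E9: 3-byte lead, need 2 cont bytes. acc=0x9
Byte[5]=98: continuation. acc=(acc<<6)|0x18=0x258
Byte[6]=A8: continuation. acc=(acc<<6)|0x28=0x9628
Completed: cp=U+9628 (starts at byte 4)
Byte[7]=DB: 2-byte lead, need 1 cont bytes. acc=0x1B
Byte[8]=98: continuation. acc=(acc<<6)|0x18=0x6D8
Completed: cp=U+06D8 (starts at byte 7)
Byte[9]=F0: 4-byte lead, need 3 cont bytes. acc=0x0
Byte[10]=94: continuation. acc=(acc<<6)|0x14=0x14
Byte[11]=87: continuation. acc=(acc<<6)|0x07=0x507
Byte[12]=8E: continuation. acc=(acc<<6)|0x0E=0x141CE
Completed: cp=U+141CE (starts at byte 9)
Byte[13]=DB: 2-byte lead, need 1 cont bytes. acc=0x1B
Byte[14]=9E: continuation. acc=(acc<<6)|0x1E=0x6DE
Completed: cp=U+06DE (starts at byte 13)
Byte[15]=EA: 3-byte lead, need 2 cont bytes. acc=0xA
Byte[16]=A1: continuation. acc=(acc<<6)|0x21=0x2A1
Byte[17]=8D: continuation. acc=(acc<<6)|0x0D=0xA84D
Completed: cp=U+A84D (starts at byte 15)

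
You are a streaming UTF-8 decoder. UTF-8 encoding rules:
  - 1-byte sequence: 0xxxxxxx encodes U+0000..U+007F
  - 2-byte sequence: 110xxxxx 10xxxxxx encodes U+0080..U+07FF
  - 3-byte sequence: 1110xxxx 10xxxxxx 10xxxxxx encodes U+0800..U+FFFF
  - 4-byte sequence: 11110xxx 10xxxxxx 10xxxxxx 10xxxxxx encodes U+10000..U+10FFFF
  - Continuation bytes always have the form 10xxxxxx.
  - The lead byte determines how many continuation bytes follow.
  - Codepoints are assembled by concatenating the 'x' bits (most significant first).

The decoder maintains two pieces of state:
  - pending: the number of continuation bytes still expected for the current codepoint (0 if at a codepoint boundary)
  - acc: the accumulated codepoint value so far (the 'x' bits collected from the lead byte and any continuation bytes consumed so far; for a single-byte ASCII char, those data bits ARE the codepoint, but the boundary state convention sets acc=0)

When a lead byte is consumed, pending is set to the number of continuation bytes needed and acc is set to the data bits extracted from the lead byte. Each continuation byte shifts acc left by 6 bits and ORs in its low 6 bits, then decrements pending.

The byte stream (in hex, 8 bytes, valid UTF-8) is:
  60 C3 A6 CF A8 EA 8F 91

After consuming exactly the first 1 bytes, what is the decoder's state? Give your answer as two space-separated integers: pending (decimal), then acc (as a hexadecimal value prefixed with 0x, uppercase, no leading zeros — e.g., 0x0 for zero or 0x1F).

Byte[0]=60: 1-byte. pending=0, acc=0x0

Answer: 0 0x0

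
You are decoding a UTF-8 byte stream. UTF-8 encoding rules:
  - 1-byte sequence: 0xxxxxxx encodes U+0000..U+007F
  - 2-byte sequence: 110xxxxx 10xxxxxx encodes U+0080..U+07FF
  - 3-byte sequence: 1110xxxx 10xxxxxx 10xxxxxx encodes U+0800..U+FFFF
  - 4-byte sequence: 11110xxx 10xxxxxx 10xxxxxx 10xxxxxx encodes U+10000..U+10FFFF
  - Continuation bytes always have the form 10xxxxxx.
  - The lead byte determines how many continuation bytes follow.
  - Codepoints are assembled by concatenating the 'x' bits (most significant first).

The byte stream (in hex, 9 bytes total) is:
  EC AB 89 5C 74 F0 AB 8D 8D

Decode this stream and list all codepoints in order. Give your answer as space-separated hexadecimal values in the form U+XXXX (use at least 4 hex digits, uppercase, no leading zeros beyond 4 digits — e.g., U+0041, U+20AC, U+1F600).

Byte[0]=EC: 3-byte lead, need 2 cont bytes. acc=0xC
Byte[1]=AB: continuation. acc=(acc<<6)|0x2B=0x32B
Byte[2]=89: continuation. acc=(acc<<6)|0x09=0xCAC9
Completed: cp=U+CAC9 (starts at byte 0)
Byte[3]=5C: 1-byte ASCII. cp=U+005C
Byte[4]=74: 1-byte ASCII. cp=U+0074
Byte[5]=F0: 4-byte lead, need 3 cont bytes. acc=0x0
Byte[6]=AB: continuation. acc=(acc<<6)|0x2B=0x2B
Byte[7]=8D: continuation. acc=(acc<<6)|0x0D=0xACD
Byte[8]=8D: continuation. acc=(acc<<6)|0x0D=0x2B34D
Completed: cp=U+2B34D (starts at byte 5)

Answer: U+CAC9 U+005C U+0074 U+2B34D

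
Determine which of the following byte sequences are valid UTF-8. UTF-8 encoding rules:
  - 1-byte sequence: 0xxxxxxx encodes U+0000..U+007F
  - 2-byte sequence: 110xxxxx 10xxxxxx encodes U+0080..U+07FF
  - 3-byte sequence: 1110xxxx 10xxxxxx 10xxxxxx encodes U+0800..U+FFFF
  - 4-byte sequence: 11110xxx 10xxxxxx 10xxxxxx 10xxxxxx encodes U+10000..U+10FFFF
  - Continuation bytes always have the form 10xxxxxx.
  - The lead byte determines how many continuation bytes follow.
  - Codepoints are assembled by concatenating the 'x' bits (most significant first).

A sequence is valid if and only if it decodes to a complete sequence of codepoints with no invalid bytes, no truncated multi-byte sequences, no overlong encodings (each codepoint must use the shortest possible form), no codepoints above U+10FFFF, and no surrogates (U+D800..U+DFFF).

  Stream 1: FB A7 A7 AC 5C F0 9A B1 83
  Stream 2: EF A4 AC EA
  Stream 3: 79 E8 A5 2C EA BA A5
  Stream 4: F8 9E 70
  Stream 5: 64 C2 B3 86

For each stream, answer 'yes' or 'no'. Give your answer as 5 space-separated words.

Answer: no no no no no

Derivation:
Stream 1: error at byte offset 0. INVALID
Stream 2: error at byte offset 4. INVALID
Stream 3: error at byte offset 3. INVALID
Stream 4: error at byte offset 0. INVALID
Stream 5: error at byte offset 3. INVALID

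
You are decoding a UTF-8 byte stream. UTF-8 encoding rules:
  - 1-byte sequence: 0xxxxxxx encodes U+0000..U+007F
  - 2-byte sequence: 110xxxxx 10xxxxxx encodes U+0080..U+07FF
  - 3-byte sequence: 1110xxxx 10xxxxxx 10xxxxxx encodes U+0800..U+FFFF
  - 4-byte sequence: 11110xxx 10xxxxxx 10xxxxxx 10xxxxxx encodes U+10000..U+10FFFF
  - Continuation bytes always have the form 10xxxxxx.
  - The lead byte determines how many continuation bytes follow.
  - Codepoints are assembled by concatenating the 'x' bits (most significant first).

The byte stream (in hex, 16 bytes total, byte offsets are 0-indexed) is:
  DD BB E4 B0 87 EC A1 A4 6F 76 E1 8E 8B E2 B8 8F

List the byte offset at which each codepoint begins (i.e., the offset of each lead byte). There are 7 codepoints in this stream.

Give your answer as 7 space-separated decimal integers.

Answer: 0 2 5 8 9 10 13

Derivation:
Byte[0]=DD: 2-byte lead, need 1 cont bytes. acc=0x1D
Byte[1]=BB: continuation. acc=(acc<<6)|0x3B=0x77B
Completed: cp=U+077B (starts at byte 0)
Byte[2]=E4: 3-byte lead, need 2 cont bytes. acc=0x4
Byte[3]=B0: continuation. acc=(acc<<6)|0x30=0x130
Byte[4]=87: continuation. acc=(acc<<6)|0x07=0x4C07
Completed: cp=U+4C07 (starts at byte 2)
Byte[5]=EC: 3-byte lead, need 2 cont bytes. acc=0xC
Byte[6]=A1: continuation. acc=(acc<<6)|0x21=0x321
Byte[7]=A4: continuation. acc=(acc<<6)|0x24=0xC864
Completed: cp=U+C864 (starts at byte 5)
Byte[8]=6F: 1-byte ASCII. cp=U+006F
Byte[9]=76: 1-byte ASCII. cp=U+0076
Byte[10]=E1: 3-byte lead, need 2 cont bytes. acc=0x1
Byte[11]=8E: continuation. acc=(acc<<6)|0x0E=0x4E
Byte[12]=8B: continuation. acc=(acc<<6)|0x0B=0x138B
Completed: cp=U+138B (starts at byte 10)
Byte[13]=E2: 3-byte lead, need 2 cont bytes. acc=0x2
Byte[14]=B8: continuation. acc=(acc<<6)|0x38=0xB8
Byte[15]=8F: continuation. acc=(acc<<6)|0x0F=0x2E0F
Completed: cp=U+2E0F (starts at byte 13)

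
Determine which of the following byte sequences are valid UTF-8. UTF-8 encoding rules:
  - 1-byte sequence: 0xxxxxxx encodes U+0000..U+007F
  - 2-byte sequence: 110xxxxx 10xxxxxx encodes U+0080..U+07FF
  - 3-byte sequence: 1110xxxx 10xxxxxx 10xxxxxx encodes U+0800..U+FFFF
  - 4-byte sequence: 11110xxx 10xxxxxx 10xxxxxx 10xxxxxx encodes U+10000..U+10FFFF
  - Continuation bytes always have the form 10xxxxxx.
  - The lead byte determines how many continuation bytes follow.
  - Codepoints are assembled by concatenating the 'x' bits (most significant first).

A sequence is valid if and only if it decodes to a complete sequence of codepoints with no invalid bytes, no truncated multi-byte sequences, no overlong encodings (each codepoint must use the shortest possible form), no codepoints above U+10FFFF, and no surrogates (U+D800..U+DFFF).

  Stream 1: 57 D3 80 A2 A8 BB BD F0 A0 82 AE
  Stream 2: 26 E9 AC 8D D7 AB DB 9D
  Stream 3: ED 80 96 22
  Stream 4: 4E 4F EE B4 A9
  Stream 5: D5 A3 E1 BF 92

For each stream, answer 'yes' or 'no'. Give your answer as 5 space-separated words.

Answer: no yes yes yes yes

Derivation:
Stream 1: error at byte offset 3. INVALID
Stream 2: decodes cleanly. VALID
Stream 3: decodes cleanly. VALID
Stream 4: decodes cleanly. VALID
Stream 5: decodes cleanly. VALID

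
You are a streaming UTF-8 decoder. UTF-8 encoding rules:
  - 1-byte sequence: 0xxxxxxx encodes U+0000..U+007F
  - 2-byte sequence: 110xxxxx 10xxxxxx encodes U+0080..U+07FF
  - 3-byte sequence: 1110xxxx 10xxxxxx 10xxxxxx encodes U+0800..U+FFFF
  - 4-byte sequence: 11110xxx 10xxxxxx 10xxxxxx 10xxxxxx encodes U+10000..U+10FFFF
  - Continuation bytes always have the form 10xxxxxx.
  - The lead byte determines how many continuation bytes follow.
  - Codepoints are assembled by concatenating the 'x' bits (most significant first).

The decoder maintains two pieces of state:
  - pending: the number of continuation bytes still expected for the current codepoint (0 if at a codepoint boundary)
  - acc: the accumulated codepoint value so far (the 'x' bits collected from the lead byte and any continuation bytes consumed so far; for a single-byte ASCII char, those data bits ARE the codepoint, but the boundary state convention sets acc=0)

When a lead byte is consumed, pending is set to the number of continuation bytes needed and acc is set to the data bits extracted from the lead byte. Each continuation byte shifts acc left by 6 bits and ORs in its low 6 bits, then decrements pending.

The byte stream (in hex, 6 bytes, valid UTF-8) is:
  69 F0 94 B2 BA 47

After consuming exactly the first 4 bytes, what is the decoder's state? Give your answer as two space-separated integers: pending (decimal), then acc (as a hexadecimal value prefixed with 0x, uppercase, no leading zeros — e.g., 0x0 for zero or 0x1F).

Byte[0]=69: 1-byte. pending=0, acc=0x0
Byte[1]=F0: 4-byte lead. pending=3, acc=0x0
Byte[2]=94: continuation. acc=(acc<<6)|0x14=0x14, pending=2
Byte[3]=B2: continuation. acc=(acc<<6)|0x32=0x532, pending=1

Answer: 1 0x532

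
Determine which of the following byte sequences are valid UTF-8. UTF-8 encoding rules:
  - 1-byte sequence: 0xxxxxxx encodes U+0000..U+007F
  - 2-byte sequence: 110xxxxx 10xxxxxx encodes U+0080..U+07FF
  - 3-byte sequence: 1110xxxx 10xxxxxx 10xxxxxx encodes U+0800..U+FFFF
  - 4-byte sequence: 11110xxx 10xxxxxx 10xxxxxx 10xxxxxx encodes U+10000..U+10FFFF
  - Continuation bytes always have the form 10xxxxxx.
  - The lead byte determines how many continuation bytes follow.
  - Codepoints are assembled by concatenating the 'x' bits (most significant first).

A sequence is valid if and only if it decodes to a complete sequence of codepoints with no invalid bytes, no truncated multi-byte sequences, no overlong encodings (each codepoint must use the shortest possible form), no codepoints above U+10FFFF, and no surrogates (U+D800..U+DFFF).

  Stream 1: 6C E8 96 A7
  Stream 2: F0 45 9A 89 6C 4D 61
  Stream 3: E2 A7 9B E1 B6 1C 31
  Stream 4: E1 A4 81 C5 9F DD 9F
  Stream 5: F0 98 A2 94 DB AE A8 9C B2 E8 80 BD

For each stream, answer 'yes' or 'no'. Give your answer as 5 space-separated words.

Answer: yes no no yes no

Derivation:
Stream 1: decodes cleanly. VALID
Stream 2: error at byte offset 1. INVALID
Stream 3: error at byte offset 5. INVALID
Stream 4: decodes cleanly. VALID
Stream 5: error at byte offset 6. INVALID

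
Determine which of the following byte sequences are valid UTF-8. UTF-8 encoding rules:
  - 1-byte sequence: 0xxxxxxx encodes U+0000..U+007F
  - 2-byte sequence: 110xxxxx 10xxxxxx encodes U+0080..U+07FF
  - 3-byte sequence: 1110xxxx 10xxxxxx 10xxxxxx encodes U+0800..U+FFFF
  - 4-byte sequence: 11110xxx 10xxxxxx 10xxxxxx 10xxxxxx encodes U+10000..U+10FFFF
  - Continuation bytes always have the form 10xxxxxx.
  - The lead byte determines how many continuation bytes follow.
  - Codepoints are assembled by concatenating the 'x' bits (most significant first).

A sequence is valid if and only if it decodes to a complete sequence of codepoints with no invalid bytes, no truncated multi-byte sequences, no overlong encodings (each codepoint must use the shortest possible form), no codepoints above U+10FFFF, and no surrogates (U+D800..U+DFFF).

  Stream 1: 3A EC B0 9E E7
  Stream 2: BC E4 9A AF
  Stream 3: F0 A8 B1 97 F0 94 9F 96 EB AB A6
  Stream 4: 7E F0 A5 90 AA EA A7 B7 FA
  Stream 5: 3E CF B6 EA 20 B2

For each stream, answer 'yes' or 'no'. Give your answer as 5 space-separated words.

Answer: no no yes no no

Derivation:
Stream 1: error at byte offset 5. INVALID
Stream 2: error at byte offset 0. INVALID
Stream 3: decodes cleanly. VALID
Stream 4: error at byte offset 8. INVALID
Stream 5: error at byte offset 4. INVALID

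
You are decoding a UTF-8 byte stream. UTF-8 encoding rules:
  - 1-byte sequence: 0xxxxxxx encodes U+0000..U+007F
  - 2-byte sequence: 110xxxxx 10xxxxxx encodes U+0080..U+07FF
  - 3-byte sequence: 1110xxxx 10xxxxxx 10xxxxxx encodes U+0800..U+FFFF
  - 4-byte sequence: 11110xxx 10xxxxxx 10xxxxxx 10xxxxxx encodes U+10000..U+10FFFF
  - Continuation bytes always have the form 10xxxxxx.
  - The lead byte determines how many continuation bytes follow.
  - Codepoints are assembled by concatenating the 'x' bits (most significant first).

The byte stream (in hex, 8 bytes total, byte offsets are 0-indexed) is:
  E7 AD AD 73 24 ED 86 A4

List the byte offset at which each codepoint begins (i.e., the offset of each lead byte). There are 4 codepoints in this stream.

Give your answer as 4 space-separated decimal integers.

Byte[0]=E7: 3-byte lead, need 2 cont bytes. acc=0x7
Byte[1]=AD: continuation. acc=(acc<<6)|0x2D=0x1ED
Byte[2]=AD: continuation. acc=(acc<<6)|0x2D=0x7B6D
Completed: cp=U+7B6D (starts at byte 0)
Byte[3]=73: 1-byte ASCII. cp=U+0073
Byte[4]=24: 1-byte ASCII. cp=U+0024
Byte[5]=ED: 3-byte lead, need 2 cont bytes. acc=0xD
Byte[6]=86: continuation. acc=(acc<<6)|0x06=0x346
Byte[7]=A4: continuation. acc=(acc<<6)|0x24=0xD1A4
Completed: cp=U+D1A4 (starts at byte 5)

Answer: 0 3 4 5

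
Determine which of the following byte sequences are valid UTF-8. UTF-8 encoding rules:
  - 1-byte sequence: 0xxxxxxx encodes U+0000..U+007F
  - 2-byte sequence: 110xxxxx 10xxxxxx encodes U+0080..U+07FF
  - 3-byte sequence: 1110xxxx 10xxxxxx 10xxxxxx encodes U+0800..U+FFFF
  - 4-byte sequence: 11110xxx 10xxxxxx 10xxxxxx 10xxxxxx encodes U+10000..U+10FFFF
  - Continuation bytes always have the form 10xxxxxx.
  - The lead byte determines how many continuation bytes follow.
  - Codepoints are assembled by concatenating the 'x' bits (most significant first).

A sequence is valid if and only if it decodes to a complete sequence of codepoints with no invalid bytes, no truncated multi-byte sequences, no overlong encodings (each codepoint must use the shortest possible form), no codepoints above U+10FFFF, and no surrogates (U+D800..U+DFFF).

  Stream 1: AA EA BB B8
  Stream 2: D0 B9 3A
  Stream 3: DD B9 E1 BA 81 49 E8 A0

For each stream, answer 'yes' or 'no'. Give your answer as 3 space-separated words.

Stream 1: error at byte offset 0. INVALID
Stream 2: decodes cleanly. VALID
Stream 3: error at byte offset 8. INVALID

Answer: no yes no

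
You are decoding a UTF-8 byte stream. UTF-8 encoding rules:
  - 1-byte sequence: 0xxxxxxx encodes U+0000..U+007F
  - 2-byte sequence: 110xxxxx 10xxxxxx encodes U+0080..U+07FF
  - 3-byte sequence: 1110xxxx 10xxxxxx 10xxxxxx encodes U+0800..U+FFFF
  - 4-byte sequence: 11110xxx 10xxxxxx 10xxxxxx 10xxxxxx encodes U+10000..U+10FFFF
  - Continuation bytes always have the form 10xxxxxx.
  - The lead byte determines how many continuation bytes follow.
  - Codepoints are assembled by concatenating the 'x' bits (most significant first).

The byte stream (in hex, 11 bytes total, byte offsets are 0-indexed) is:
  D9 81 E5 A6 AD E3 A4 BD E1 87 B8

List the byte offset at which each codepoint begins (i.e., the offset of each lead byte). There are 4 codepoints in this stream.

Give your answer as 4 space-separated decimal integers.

Answer: 0 2 5 8

Derivation:
Byte[0]=D9: 2-byte lead, need 1 cont bytes. acc=0x19
Byte[1]=81: continuation. acc=(acc<<6)|0x01=0x641
Completed: cp=U+0641 (starts at byte 0)
Byte[2]=E5: 3-byte lead, need 2 cont bytes. acc=0x5
Byte[3]=A6: continuation. acc=(acc<<6)|0x26=0x166
Byte[4]=AD: continuation. acc=(acc<<6)|0x2D=0x59AD
Completed: cp=U+59AD (starts at byte 2)
Byte[5]=E3: 3-byte lead, need 2 cont bytes. acc=0x3
Byte[6]=A4: continuation. acc=(acc<<6)|0x24=0xE4
Byte[7]=BD: continuation. acc=(acc<<6)|0x3D=0x393D
Completed: cp=U+393D (starts at byte 5)
Byte[8]=E1: 3-byte lead, need 2 cont bytes. acc=0x1
Byte[9]=87: continuation. acc=(acc<<6)|0x07=0x47
Byte[10]=B8: continuation. acc=(acc<<6)|0x38=0x11F8
Completed: cp=U+11F8 (starts at byte 8)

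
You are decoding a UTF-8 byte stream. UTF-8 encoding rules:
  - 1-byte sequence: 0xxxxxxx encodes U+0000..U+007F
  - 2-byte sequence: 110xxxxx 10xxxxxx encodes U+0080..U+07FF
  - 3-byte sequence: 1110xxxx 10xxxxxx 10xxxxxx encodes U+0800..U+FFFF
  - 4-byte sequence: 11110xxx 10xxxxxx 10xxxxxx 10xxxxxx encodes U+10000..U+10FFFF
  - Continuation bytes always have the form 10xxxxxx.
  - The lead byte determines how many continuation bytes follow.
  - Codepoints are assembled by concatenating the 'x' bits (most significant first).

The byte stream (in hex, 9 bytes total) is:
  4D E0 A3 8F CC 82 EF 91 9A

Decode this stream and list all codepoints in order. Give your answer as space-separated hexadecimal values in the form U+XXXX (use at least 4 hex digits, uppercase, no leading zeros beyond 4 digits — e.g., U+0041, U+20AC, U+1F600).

Answer: U+004D U+08CF U+0302 U+F45A

Derivation:
Byte[0]=4D: 1-byte ASCII. cp=U+004D
Byte[1]=E0: 3-byte lead, need 2 cont bytes. acc=0x0
Byte[2]=A3: continuation. acc=(acc<<6)|0x23=0x23
Byte[3]=8F: continuation. acc=(acc<<6)|0x0F=0x8CF
Completed: cp=U+08CF (starts at byte 1)
Byte[4]=CC: 2-byte lead, need 1 cont bytes. acc=0xC
Byte[5]=82: continuation. acc=(acc<<6)|0x02=0x302
Completed: cp=U+0302 (starts at byte 4)
Byte[6]=EF: 3-byte lead, need 2 cont bytes. acc=0xF
Byte[7]=91: continuation. acc=(acc<<6)|0x11=0x3D1
Byte[8]=9A: continuation. acc=(acc<<6)|0x1A=0xF45A
Completed: cp=U+F45A (starts at byte 6)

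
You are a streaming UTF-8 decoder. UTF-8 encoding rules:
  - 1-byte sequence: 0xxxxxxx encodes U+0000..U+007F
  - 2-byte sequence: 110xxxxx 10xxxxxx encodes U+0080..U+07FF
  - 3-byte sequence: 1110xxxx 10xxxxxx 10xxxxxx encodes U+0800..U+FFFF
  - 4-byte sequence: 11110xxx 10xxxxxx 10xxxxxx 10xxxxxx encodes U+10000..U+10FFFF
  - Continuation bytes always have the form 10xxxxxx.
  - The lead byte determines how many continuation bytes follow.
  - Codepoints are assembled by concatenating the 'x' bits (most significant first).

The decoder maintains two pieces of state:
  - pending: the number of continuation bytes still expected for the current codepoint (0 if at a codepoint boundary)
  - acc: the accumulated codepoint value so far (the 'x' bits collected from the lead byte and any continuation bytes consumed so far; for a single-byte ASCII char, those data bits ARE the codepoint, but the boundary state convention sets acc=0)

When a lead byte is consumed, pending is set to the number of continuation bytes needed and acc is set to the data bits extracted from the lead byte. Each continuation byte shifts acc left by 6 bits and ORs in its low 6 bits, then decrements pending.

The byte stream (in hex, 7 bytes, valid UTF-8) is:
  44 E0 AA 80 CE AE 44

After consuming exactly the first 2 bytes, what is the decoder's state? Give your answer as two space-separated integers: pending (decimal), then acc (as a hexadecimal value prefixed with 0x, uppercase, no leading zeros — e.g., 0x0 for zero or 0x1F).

Answer: 2 0x0

Derivation:
Byte[0]=44: 1-byte. pending=0, acc=0x0
Byte[1]=E0: 3-byte lead. pending=2, acc=0x0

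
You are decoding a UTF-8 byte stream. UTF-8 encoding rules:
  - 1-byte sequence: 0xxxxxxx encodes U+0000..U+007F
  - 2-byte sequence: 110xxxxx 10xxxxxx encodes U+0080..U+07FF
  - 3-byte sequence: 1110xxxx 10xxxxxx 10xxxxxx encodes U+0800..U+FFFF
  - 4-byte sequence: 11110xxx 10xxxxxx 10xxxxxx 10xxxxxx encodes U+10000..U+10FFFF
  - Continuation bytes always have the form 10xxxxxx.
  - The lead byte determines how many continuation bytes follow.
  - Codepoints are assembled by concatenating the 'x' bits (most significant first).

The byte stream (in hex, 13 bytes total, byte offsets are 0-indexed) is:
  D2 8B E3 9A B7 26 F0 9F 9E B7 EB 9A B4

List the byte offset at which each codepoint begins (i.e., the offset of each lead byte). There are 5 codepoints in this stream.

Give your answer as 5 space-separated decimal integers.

Byte[0]=D2: 2-byte lead, need 1 cont bytes. acc=0x12
Byte[1]=8B: continuation. acc=(acc<<6)|0x0B=0x48B
Completed: cp=U+048B (starts at byte 0)
Byte[2]=E3: 3-byte lead, need 2 cont bytes. acc=0x3
Byte[3]=9A: continuation. acc=(acc<<6)|0x1A=0xDA
Byte[4]=B7: continuation. acc=(acc<<6)|0x37=0x36B7
Completed: cp=U+36B7 (starts at byte 2)
Byte[5]=26: 1-byte ASCII. cp=U+0026
Byte[6]=F0: 4-byte lead, need 3 cont bytes. acc=0x0
Byte[7]=9F: continuation. acc=(acc<<6)|0x1F=0x1F
Byte[8]=9E: continuation. acc=(acc<<6)|0x1E=0x7DE
Byte[9]=B7: continuation. acc=(acc<<6)|0x37=0x1F7B7
Completed: cp=U+1F7B7 (starts at byte 6)
Byte[10]=EB: 3-byte lead, need 2 cont bytes. acc=0xB
Byte[11]=9A: continuation. acc=(acc<<6)|0x1A=0x2DA
Byte[12]=B4: continuation. acc=(acc<<6)|0x34=0xB6B4
Completed: cp=U+B6B4 (starts at byte 10)

Answer: 0 2 5 6 10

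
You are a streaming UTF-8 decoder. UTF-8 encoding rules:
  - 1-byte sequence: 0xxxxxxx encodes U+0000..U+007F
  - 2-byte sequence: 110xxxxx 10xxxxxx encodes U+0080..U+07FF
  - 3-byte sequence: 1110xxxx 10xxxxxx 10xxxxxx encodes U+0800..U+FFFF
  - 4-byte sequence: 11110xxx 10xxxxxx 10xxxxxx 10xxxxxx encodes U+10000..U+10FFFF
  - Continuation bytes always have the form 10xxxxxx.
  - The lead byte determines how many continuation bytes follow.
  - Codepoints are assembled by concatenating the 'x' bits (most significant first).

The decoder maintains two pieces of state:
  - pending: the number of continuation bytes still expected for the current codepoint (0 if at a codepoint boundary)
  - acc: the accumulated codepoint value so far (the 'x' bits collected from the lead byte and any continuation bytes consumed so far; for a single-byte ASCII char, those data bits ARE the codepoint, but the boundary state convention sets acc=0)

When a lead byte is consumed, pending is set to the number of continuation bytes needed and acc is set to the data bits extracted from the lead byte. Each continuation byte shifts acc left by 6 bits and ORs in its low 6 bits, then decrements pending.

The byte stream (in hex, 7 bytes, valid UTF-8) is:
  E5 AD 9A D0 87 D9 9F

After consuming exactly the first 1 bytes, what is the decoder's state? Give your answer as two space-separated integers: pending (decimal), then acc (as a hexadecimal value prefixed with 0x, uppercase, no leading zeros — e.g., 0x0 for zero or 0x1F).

Answer: 2 0x5

Derivation:
Byte[0]=E5: 3-byte lead. pending=2, acc=0x5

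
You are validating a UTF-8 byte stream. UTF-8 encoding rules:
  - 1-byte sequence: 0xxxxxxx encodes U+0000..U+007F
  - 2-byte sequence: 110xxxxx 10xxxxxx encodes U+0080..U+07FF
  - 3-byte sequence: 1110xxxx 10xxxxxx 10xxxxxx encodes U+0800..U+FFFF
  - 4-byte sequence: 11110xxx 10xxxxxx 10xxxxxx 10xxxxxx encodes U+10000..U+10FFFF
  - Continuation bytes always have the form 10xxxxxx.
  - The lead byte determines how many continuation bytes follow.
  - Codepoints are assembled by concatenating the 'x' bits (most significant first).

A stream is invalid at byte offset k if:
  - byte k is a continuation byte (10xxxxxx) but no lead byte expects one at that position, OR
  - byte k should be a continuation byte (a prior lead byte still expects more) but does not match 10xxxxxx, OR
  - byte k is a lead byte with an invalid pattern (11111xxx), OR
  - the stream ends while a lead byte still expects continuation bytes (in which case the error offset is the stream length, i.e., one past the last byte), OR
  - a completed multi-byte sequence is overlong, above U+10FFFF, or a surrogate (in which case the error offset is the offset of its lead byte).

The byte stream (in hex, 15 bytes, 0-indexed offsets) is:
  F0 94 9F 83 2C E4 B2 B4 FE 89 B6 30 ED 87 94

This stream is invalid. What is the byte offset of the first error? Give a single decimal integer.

Answer: 8

Derivation:
Byte[0]=F0: 4-byte lead, need 3 cont bytes. acc=0x0
Byte[1]=94: continuation. acc=(acc<<6)|0x14=0x14
Byte[2]=9F: continuation. acc=(acc<<6)|0x1F=0x51F
Byte[3]=83: continuation. acc=(acc<<6)|0x03=0x147C3
Completed: cp=U+147C3 (starts at byte 0)
Byte[4]=2C: 1-byte ASCII. cp=U+002C
Byte[5]=E4: 3-byte lead, need 2 cont bytes. acc=0x4
Byte[6]=B2: continuation. acc=(acc<<6)|0x32=0x132
Byte[7]=B4: continuation. acc=(acc<<6)|0x34=0x4CB4
Completed: cp=U+4CB4 (starts at byte 5)
Byte[8]=FE: INVALID lead byte (not 0xxx/110x/1110/11110)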